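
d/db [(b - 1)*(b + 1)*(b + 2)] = 3*b^2 + 4*b - 1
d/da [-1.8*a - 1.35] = -1.80000000000000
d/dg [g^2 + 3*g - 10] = 2*g + 3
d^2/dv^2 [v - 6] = 0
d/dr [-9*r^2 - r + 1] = -18*r - 1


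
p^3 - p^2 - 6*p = p*(p - 3)*(p + 2)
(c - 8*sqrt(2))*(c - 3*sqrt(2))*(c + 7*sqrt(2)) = c^3 - 4*sqrt(2)*c^2 - 106*c + 336*sqrt(2)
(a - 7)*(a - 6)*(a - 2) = a^3 - 15*a^2 + 68*a - 84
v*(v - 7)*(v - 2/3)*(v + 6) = v^4 - 5*v^3/3 - 124*v^2/3 + 28*v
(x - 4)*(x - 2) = x^2 - 6*x + 8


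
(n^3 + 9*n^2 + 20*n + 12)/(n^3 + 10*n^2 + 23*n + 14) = (n + 6)/(n + 7)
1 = 1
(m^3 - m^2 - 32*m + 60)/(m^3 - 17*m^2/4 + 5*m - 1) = 4*(m^2 + m - 30)/(4*m^2 - 9*m + 2)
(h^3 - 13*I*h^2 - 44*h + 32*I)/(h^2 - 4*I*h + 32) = (h^2 - 5*I*h - 4)/(h + 4*I)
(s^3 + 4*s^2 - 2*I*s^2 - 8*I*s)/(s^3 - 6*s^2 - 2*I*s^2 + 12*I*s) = (s + 4)/(s - 6)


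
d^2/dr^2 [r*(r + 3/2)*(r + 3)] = 6*r + 9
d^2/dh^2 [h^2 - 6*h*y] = 2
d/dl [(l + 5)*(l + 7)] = 2*l + 12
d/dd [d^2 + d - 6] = 2*d + 1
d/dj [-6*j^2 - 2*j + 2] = -12*j - 2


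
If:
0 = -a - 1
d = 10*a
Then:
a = -1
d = -10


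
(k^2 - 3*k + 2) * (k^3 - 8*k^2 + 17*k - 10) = k^5 - 11*k^4 + 43*k^3 - 77*k^2 + 64*k - 20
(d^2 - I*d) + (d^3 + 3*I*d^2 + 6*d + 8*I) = d^3 + d^2 + 3*I*d^2 + 6*d - I*d + 8*I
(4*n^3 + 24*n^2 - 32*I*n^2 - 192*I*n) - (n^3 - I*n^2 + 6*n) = 3*n^3 + 24*n^2 - 31*I*n^2 - 6*n - 192*I*n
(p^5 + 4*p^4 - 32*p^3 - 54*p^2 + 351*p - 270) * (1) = p^5 + 4*p^4 - 32*p^3 - 54*p^2 + 351*p - 270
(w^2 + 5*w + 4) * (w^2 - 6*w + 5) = w^4 - w^3 - 21*w^2 + w + 20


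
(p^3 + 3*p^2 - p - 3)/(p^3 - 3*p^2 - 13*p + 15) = (p + 1)/(p - 5)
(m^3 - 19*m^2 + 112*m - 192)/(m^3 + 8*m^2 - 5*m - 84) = (m^2 - 16*m + 64)/(m^2 + 11*m + 28)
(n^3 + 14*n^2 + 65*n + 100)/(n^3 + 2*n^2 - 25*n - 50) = (n^2 + 9*n + 20)/(n^2 - 3*n - 10)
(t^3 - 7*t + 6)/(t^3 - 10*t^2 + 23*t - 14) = (t + 3)/(t - 7)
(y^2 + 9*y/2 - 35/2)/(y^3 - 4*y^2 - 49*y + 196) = (y - 5/2)/(y^2 - 11*y + 28)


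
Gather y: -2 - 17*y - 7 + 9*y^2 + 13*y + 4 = 9*y^2 - 4*y - 5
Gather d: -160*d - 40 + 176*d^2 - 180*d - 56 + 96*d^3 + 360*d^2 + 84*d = 96*d^3 + 536*d^2 - 256*d - 96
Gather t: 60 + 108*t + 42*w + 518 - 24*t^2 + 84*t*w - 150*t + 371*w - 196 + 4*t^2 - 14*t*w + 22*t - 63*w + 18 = -20*t^2 + t*(70*w - 20) + 350*w + 400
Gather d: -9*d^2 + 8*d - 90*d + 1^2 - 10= -9*d^2 - 82*d - 9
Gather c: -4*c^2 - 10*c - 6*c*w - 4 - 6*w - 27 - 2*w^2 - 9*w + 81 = -4*c^2 + c*(-6*w - 10) - 2*w^2 - 15*w + 50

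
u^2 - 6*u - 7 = (u - 7)*(u + 1)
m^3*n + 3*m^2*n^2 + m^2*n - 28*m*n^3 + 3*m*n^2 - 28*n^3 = (m - 4*n)*(m + 7*n)*(m*n + n)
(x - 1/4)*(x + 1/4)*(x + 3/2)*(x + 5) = x^4 + 13*x^3/2 + 119*x^2/16 - 13*x/32 - 15/32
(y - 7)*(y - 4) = y^2 - 11*y + 28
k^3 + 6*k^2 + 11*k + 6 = (k + 1)*(k + 2)*(k + 3)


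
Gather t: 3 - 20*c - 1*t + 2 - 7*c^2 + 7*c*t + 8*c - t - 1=-7*c^2 - 12*c + t*(7*c - 2) + 4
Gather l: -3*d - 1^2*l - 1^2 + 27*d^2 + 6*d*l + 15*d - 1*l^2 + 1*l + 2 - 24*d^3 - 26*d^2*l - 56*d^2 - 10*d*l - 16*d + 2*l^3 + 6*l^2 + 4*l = -24*d^3 - 29*d^2 - 4*d + 2*l^3 + 5*l^2 + l*(-26*d^2 - 4*d + 4) + 1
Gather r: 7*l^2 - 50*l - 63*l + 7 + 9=7*l^2 - 113*l + 16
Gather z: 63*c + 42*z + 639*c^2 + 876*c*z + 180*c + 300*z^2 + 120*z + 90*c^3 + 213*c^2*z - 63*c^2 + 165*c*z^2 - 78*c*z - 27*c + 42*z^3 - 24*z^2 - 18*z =90*c^3 + 576*c^2 + 216*c + 42*z^3 + z^2*(165*c + 276) + z*(213*c^2 + 798*c + 144)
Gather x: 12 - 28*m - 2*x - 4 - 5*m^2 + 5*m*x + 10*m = -5*m^2 - 18*m + x*(5*m - 2) + 8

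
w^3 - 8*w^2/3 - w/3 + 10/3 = (w - 2)*(w - 5/3)*(w + 1)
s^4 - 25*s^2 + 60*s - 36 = (s - 3)*(s - 2)*(s - 1)*(s + 6)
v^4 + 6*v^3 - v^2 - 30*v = v*(v - 2)*(v + 3)*(v + 5)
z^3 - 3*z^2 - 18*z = z*(z - 6)*(z + 3)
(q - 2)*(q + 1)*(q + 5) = q^3 + 4*q^2 - 7*q - 10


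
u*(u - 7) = u^2 - 7*u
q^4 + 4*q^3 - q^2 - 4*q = q*(q - 1)*(q + 1)*(q + 4)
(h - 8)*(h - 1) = h^2 - 9*h + 8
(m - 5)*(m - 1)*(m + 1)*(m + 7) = m^4 + 2*m^3 - 36*m^2 - 2*m + 35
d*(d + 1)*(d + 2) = d^3 + 3*d^2 + 2*d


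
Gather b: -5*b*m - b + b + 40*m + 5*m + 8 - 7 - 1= -5*b*m + 45*m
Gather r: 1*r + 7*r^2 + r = 7*r^2 + 2*r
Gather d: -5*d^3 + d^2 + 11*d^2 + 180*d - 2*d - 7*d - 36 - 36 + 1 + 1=-5*d^3 + 12*d^2 + 171*d - 70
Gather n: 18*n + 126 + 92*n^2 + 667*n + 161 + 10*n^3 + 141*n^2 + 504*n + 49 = 10*n^3 + 233*n^2 + 1189*n + 336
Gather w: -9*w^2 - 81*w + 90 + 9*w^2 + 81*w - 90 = 0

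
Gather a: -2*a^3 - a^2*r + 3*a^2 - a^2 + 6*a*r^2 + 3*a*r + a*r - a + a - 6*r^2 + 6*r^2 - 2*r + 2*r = -2*a^3 + a^2*(2 - r) + a*(6*r^2 + 4*r)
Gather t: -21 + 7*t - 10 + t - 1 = 8*t - 32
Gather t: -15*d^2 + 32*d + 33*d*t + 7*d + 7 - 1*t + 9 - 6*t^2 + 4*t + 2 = -15*d^2 + 39*d - 6*t^2 + t*(33*d + 3) + 18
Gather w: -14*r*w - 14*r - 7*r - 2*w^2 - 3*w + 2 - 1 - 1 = -21*r - 2*w^2 + w*(-14*r - 3)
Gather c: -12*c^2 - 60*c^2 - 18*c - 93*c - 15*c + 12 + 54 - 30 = -72*c^2 - 126*c + 36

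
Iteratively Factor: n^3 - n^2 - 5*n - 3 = (n + 1)*(n^2 - 2*n - 3) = (n - 3)*(n + 1)*(n + 1)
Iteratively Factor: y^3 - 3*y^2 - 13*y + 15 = (y + 3)*(y^2 - 6*y + 5) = (y - 1)*(y + 3)*(y - 5)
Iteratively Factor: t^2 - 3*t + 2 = (t - 1)*(t - 2)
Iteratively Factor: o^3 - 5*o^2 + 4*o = (o - 1)*(o^2 - 4*o) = (o - 4)*(o - 1)*(o)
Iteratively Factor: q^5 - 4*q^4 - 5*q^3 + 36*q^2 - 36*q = (q)*(q^4 - 4*q^3 - 5*q^2 + 36*q - 36) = q*(q + 3)*(q^3 - 7*q^2 + 16*q - 12) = q*(q - 2)*(q + 3)*(q^2 - 5*q + 6) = q*(q - 2)^2*(q + 3)*(q - 3)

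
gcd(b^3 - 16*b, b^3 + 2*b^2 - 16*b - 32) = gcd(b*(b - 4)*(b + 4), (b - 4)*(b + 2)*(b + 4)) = b^2 - 16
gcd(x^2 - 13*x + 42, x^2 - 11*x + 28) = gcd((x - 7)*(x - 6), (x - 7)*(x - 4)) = x - 7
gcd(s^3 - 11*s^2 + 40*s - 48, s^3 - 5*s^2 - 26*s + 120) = s - 4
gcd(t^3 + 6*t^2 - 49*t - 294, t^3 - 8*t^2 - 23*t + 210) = t - 7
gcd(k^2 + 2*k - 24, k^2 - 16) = k - 4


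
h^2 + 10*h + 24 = (h + 4)*(h + 6)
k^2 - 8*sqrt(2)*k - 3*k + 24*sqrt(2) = (k - 3)*(k - 8*sqrt(2))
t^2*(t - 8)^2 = t^4 - 16*t^3 + 64*t^2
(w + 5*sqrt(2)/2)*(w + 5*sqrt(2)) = w^2 + 15*sqrt(2)*w/2 + 25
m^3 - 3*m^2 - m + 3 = (m - 3)*(m - 1)*(m + 1)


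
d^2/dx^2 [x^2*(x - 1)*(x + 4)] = 12*x^2 + 18*x - 8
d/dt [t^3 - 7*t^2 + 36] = t*(3*t - 14)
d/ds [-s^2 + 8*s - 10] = 8 - 2*s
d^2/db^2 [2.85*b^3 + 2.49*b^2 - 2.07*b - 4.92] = 17.1*b + 4.98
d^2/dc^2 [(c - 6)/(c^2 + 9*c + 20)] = 2*((c - 6)*(2*c + 9)^2 - 3*(c + 1)*(c^2 + 9*c + 20))/(c^2 + 9*c + 20)^3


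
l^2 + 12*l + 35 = (l + 5)*(l + 7)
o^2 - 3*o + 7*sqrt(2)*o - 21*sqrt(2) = (o - 3)*(o + 7*sqrt(2))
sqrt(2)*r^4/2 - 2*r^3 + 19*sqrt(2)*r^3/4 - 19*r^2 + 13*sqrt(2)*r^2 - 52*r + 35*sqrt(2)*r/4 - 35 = (r + 7/2)*(r + 5)*(r - 2*sqrt(2))*(sqrt(2)*r/2 + sqrt(2)/2)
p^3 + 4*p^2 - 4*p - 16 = (p - 2)*(p + 2)*(p + 4)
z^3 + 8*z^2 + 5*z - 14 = (z - 1)*(z + 2)*(z + 7)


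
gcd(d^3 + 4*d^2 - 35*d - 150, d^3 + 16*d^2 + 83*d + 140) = d + 5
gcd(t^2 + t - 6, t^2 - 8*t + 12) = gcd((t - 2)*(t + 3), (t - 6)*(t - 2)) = t - 2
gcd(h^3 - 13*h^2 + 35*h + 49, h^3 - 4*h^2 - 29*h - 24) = h + 1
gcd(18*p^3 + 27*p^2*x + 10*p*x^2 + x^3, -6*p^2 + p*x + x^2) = 3*p + x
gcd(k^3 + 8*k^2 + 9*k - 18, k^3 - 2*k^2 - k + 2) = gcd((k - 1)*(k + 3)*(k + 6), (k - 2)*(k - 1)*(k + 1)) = k - 1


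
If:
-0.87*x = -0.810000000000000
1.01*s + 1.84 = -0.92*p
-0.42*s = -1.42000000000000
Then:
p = -5.71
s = 3.38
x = 0.93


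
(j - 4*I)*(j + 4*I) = j^2 + 16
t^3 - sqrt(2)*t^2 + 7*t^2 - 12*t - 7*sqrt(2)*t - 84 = (t + 7)*(t - 3*sqrt(2))*(t + 2*sqrt(2))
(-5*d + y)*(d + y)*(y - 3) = -5*d^2*y + 15*d^2 - 4*d*y^2 + 12*d*y + y^3 - 3*y^2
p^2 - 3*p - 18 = (p - 6)*(p + 3)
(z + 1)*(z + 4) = z^2 + 5*z + 4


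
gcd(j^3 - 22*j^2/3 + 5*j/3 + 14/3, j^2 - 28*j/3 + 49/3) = j - 7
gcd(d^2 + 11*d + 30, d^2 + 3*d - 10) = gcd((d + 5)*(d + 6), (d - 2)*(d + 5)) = d + 5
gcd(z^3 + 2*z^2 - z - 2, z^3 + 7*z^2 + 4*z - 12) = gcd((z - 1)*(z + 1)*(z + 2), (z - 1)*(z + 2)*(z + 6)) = z^2 + z - 2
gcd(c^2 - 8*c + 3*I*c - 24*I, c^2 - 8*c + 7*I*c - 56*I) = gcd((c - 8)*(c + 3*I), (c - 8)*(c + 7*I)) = c - 8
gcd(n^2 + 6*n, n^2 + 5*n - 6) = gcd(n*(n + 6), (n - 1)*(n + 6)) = n + 6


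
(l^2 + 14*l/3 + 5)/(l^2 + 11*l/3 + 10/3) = (l + 3)/(l + 2)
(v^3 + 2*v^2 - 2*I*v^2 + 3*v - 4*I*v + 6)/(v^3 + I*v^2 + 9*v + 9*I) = (v + 2)/(v + 3*I)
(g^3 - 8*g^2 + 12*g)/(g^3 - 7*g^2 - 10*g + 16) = g*(g^2 - 8*g + 12)/(g^3 - 7*g^2 - 10*g + 16)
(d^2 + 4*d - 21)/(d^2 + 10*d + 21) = (d - 3)/(d + 3)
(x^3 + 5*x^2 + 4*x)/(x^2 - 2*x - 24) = x*(x + 1)/(x - 6)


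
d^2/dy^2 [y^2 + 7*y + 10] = 2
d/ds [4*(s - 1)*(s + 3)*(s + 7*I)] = 12*s^2 + s*(16 + 56*I) - 12 + 56*I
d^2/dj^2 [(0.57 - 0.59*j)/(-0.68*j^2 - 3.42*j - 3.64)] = ((0.59*j - 0.57)*(1.36*j + 3.42)*(2.72*j + 6.84) - (2.4072*j + 3.2604)*(0.68*j^2 + 3.42*j + 3.64))/(0.68*j^2 + 3.42*j + 3.64)^3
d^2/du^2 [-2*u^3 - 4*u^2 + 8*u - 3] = -12*u - 8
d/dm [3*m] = 3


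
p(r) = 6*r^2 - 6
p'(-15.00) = -180.00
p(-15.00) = 1344.00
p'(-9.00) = -108.00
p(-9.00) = 480.00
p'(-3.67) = -44.04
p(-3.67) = 74.81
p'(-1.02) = -12.24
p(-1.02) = 0.24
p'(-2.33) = -27.96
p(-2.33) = 26.57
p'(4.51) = 54.12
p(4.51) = 116.04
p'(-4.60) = -55.20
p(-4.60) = 120.96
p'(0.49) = 5.88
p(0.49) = -4.56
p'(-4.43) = -53.16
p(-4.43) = 111.75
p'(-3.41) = -40.92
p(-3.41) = 63.77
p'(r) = 12*r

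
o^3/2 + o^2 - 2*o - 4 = (o/2 + 1)*(o - 2)*(o + 2)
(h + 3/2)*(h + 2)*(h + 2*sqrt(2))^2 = h^4 + 7*h^3/2 + 4*sqrt(2)*h^3 + 11*h^2 + 14*sqrt(2)*h^2 + 12*sqrt(2)*h + 28*h + 24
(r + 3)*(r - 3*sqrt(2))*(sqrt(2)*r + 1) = sqrt(2)*r^3 - 5*r^2 + 3*sqrt(2)*r^2 - 15*r - 3*sqrt(2)*r - 9*sqrt(2)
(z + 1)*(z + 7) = z^2 + 8*z + 7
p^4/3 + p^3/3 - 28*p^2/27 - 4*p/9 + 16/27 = (p/3 + 1/3)*(p - 4/3)*(p - 2/3)*(p + 2)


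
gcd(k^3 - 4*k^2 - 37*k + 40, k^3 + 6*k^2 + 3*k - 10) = k^2 + 4*k - 5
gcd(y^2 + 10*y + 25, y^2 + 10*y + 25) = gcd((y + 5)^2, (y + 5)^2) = y^2 + 10*y + 25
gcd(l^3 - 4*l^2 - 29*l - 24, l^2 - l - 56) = l - 8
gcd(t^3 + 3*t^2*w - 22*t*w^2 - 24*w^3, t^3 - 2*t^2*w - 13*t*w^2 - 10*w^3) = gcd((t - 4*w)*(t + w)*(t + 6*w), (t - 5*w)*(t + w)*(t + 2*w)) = t + w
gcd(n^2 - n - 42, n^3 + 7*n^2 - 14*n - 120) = n + 6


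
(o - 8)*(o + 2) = o^2 - 6*o - 16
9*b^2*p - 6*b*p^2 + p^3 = p*(-3*b + p)^2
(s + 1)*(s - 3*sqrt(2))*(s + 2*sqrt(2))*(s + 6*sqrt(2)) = s^4 + s^3 + 5*sqrt(2)*s^3 - 24*s^2 + 5*sqrt(2)*s^2 - 72*sqrt(2)*s - 24*s - 72*sqrt(2)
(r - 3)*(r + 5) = r^2 + 2*r - 15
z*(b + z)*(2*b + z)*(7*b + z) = 14*b^3*z + 23*b^2*z^2 + 10*b*z^3 + z^4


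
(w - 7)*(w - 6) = w^2 - 13*w + 42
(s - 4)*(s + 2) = s^2 - 2*s - 8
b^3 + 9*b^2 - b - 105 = (b - 3)*(b + 5)*(b + 7)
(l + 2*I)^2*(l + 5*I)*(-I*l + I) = -I*l^4 + 9*l^3 + I*l^3 - 9*l^2 + 24*I*l^2 - 20*l - 24*I*l + 20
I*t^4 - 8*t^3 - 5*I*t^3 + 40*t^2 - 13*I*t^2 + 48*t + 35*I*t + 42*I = (t - 6)*(t + I)*(t + 7*I)*(I*t + I)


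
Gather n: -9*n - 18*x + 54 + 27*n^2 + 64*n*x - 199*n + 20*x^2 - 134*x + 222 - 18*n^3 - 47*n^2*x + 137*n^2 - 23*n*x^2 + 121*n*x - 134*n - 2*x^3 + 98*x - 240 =-18*n^3 + n^2*(164 - 47*x) + n*(-23*x^2 + 185*x - 342) - 2*x^3 + 20*x^2 - 54*x + 36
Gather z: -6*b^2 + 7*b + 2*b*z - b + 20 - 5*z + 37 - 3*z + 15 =-6*b^2 + 6*b + z*(2*b - 8) + 72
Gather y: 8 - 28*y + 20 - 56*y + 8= 36 - 84*y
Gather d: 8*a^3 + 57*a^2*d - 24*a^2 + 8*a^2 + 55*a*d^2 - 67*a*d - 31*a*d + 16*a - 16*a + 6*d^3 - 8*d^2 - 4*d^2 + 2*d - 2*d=8*a^3 - 16*a^2 + 6*d^3 + d^2*(55*a - 12) + d*(57*a^2 - 98*a)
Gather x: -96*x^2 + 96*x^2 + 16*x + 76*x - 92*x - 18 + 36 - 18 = 0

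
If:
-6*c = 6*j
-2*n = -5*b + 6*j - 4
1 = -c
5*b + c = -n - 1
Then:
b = 2/15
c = -1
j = 1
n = -2/3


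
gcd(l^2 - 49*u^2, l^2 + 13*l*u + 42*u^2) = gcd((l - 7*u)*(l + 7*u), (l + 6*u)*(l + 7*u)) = l + 7*u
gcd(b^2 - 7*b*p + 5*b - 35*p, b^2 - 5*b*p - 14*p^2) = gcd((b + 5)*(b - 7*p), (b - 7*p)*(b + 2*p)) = -b + 7*p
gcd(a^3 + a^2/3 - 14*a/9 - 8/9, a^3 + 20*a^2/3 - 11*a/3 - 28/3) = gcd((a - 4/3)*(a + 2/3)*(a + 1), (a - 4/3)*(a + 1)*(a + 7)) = a^2 - a/3 - 4/3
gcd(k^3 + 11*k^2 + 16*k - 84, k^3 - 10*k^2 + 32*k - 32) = k - 2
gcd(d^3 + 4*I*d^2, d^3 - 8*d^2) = d^2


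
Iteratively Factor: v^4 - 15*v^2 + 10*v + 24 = (v + 4)*(v^3 - 4*v^2 + v + 6) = (v + 1)*(v + 4)*(v^2 - 5*v + 6) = (v - 3)*(v + 1)*(v + 4)*(v - 2)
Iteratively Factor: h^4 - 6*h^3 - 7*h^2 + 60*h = (h + 3)*(h^3 - 9*h^2 + 20*h) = (h - 5)*(h + 3)*(h^2 - 4*h) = h*(h - 5)*(h + 3)*(h - 4)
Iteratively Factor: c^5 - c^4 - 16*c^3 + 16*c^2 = (c + 4)*(c^4 - 5*c^3 + 4*c^2) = c*(c + 4)*(c^3 - 5*c^2 + 4*c) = c*(c - 4)*(c + 4)*(c^2 - c) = c*(c - 4)*(c - 1)*(c + 4)*(c)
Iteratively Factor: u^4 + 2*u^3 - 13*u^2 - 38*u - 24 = (u + 2)*(u^3 - 13*u - 12) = (u + 1)*(u + 2)*(u^2 - u - 12) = (u - 4)*(u + 1)*(u + 2)*(u + 3)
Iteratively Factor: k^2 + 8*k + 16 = (k + 4)*(k + 4)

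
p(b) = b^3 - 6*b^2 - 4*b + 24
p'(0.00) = -4.00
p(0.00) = 24.00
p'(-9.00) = 347.00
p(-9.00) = -1155.00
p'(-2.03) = 32.72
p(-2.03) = -0.97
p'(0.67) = -10.69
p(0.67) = 18.93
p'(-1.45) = 19.71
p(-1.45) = 14.14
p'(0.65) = -10.53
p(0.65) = 19.14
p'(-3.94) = 89.85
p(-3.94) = -114.54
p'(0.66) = -10.61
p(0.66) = 19.03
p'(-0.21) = -1.35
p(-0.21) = 24.57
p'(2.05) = -15.99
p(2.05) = -0.80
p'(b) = 3*b^2 - 12*b - 4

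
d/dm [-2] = 0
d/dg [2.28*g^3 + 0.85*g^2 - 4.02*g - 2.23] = 6.84*g^2 + 1.7*g - 4.02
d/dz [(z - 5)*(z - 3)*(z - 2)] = 3*z^2 - 20*z + 31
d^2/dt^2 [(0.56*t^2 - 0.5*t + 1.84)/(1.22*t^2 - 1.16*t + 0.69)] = (-8.88178419700125e-16*t^4 + 0.0966240000000003*t^3 + 13.603488*t^2 - 13.098408*t + 1.586816)/(1.815848*t^6 - 5.179632*t^5 + 8.005884*t^4 - 7.419824*t^3 + 4.527918*t^2 - 1.656828*t + 0.328509)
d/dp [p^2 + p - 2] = 2*p + 1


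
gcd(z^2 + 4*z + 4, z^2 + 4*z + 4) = z^2 + 4*z + 4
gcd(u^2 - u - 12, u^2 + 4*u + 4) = 1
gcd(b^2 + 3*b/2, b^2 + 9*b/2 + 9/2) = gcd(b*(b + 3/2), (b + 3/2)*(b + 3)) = b + 3/2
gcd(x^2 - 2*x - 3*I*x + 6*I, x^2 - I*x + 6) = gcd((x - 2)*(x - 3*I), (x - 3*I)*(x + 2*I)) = x - 3*I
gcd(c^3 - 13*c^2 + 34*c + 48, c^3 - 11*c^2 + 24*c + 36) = c^2 - 5*c - 6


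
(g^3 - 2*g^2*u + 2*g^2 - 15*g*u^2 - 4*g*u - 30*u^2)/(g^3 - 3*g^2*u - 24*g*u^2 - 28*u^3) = (-g^3 + 2*g^2*u - 2*g^2 + 15*g*u^2 + 4*g*u + 30*u^2)/(-g^3 + 3*g^2*u + 24*g*u^2 + 28*u^3)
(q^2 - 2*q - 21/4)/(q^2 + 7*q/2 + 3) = (q - 7/2)/(q + 2)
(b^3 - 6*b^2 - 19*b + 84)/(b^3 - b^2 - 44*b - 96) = (b^2 - 10*b + 21)/(b^2 - 5*b - 24)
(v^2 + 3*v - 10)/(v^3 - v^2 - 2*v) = (v + 5)/(v*(v + 1))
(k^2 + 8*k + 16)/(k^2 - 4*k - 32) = (k + 4)/(k - 8)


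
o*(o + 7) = o^2 + 7*o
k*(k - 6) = k^2 - 6*k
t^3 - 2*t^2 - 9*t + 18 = (t - 3)*(t - 2)*(t + 3)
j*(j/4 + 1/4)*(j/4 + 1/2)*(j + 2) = j^4/16 + 5*j^3/16 + j^2/2 + j/4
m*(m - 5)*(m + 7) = m^3 + 2*m^2 - 35*m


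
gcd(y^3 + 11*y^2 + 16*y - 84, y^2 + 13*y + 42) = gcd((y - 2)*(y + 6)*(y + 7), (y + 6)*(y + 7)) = y^2 + 13*y + 42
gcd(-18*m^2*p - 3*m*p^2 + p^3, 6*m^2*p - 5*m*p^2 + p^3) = p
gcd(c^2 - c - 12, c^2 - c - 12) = c^2 - c - 12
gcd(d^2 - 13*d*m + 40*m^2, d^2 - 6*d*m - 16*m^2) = d - 8*m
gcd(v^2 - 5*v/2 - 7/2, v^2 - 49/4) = v - 7/2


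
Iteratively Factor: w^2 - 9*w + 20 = (w - 4)*(w - 5)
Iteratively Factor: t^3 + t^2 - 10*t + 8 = (t - 1)*(t^2 + 2*t - 8) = (t - 2)*(t - 1)*(t + 4)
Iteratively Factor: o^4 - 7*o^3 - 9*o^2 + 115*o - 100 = (o - 1)*(o^3 - 6*o^2 - 15*o + 100) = (o - 5)*(o - 1)*(o^2 - o - 20) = (o - 5)^2*(o - 1)*(o + 4)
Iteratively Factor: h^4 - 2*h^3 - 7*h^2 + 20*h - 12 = (h + 3)*(h^3 - 5*h^2 + 8*h - 4) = (h - 2)*(h + 3)*(h^2 - 3*h + 2) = (h - 2)^2*(h + 3)*(h - 1)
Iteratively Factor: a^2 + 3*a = (a + 3)*(a)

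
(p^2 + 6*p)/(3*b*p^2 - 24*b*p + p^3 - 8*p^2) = (p + 6)/(3*b*p - 24*b + p^2 - 8*p)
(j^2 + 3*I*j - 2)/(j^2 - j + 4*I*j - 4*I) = (j^2 + 3*I*j - 2)/(j^2 - j + 4*I*j - 4*I)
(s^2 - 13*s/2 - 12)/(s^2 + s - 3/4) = 2*(s - 8)/(2*s - 1)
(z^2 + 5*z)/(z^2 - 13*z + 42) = z*(z + 5)/(z^2 - 13*z + 42)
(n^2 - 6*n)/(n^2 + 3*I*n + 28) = n*(n - 6)/(n^2 + 3*I*n + 28)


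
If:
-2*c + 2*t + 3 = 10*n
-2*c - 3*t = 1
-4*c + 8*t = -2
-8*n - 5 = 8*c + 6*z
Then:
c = -1/14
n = 9/35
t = -2/7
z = -227/210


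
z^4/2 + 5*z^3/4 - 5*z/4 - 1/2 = (z/2 + 1)*(z - 1)*(z + 1/2)*(z + 1)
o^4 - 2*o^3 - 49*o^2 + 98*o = o*(o - 7)*(o - 2)*(o + 7)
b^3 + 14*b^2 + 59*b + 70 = (b + 2)*(b + 5)*(b + 7)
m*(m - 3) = m^2 - 3*m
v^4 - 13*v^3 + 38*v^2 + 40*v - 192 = (v - 8)*(v - 4)*(v - 3)*(v + 2)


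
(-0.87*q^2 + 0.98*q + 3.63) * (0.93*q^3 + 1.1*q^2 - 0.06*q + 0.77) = -0.8091*q^5 - 0.0456000000000001*q^4 + 4.5061*q^3 + 3.2643*q^2 + 0.5368*q + 2.7951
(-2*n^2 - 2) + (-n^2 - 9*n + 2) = -3*n^2 - 9*n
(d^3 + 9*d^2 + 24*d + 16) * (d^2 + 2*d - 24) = d^5 + 11*d^4 + 18*d^3 - 152*d^2 - 544*d - 384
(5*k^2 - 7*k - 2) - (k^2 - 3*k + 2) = 4*k^2 - 4*k - 4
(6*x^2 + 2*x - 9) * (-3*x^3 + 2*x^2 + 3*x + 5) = -18*x^5 + 6*x^4 + 49*x^3 + 18*x^2 - 17*x - 45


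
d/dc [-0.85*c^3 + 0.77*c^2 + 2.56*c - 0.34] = -2.55*c^2 + 1.54*c + 2.56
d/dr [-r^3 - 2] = -3*r^2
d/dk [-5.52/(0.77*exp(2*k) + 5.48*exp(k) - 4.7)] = (8.5008*exp(k) + 30.2496)*exp(k)/(0.77*exp(2*k) + 5.48*exp(k) - 4.7)^2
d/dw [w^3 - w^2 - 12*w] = 3*w^2 - 2*w - 12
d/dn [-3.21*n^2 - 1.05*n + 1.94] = -6.42*n - 1.05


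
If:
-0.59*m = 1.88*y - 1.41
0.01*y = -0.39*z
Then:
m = 124.271186440678*z + 2.38983050847458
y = -39.0*z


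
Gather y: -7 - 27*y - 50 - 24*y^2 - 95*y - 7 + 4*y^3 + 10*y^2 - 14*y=4*y^3 - 14*y^2 - 136*y - 64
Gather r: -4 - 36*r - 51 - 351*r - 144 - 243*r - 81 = -630*r - 280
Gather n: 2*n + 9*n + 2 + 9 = 11*n + 11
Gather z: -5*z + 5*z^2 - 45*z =5*z^2 - 50*z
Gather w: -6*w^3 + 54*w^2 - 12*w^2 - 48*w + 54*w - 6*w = -6*w^3 + 42*w^2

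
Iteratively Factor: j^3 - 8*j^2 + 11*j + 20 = (j - 5)*(j^2 - 3*j - 4) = (j - 5)*(j + 1)*(j - 4)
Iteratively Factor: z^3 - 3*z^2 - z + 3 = (z - 3)*(z^2 - 1) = (z - 3)*(z - 1)*(z + 1)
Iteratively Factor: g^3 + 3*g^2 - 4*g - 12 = (g + 2)*(g^2 + g - 6) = (g - 2)*(g + 2)*(g + 3)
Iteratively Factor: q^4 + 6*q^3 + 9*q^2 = (q + 3)*(q^3 + 3*q^2) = (q + 3)^2*(q^2) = q*(q + 3)^2*(q)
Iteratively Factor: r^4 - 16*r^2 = (r)*(r^3 - 16*r) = r^2*(r^2 - 16) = r^2*(r - 4)*(r + 4)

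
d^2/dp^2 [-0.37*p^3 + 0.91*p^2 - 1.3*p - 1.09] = 1.82 - 2.22*p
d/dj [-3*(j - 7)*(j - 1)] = 24 - 6*j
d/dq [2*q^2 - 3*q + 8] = 4*q - 3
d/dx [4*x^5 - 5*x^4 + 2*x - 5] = 20*x^4 - 20*x^3 + 2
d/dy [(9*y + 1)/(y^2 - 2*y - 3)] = (9*y^2 - 18*y - 2*(y - 1)*(9*y + 1) - 27)/(-y^2 + 2*y + 3)^2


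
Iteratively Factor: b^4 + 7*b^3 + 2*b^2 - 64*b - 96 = (b + 4)*(b^3 + 3*b^2 - 10*b - 24) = (b + 4)^2*(b^2 - b - 6) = (b + 2)*(b + 4)^2*(b - 3)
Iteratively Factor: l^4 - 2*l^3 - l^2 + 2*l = (l + 1)*(l^3 - 3*l^2 + 2*l) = (l - 2)*(l + 1)*(l^2 - l) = (l - 2)*(l - 1)*(l + 1)*(l)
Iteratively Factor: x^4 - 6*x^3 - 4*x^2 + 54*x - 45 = (x - 5)*(x^3 - x^2 - 9*x + 9) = (x - 5)*(x - 1)*(x^2 - 9) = (x - 5)*(x - 1)*(x + 3)*(x - 3)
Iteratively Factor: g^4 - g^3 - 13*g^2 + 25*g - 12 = (g - 1)*(g^3 - 13*g + 12) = (g - 1)*(g + 4)*(g^2 - 4*g + 3) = (g - 1)^2*(g + 4)*(g - 3)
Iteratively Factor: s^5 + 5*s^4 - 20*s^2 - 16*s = (s + 2)*(s^4 + 3*s^3 - 6*s^2 - 8*s) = (s - 2)*(s + 2)*(s^3 + 5*s^2 + 4*s) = (s - 2)*(s + 2)*(s + 4)*(s^2 + s) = s*(s - 2)*(s + 2)*(s + 4)*(s + 1)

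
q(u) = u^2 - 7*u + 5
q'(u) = 2*u - 7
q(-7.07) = 104.47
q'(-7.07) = -21.14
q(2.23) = -5.64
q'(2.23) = -2.54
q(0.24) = 3.38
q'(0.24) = -6.52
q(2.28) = -5.76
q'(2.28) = -2.44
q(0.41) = 2.30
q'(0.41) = -6.18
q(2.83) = -6.80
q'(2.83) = -1.34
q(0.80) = 0.04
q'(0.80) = -5.40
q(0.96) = -0.80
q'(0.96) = -5.08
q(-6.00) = 83.00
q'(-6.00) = -19.00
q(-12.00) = 233.00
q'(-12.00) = -31.00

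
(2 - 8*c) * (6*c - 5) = -48*c^2 + 52*c - 10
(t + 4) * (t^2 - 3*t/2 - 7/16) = t^3 + 5*t^2/2 - 103*t/16 - 7/4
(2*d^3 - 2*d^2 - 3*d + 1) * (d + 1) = 2*d^4 - 5*d^2 - 2*d + 1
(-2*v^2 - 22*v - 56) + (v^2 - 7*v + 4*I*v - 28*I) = -v^2 - 29*v + 4*I*v - 56 - 28*I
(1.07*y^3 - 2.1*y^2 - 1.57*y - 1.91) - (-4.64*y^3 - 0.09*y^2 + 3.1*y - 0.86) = 5.71*y^3 - 2.01*y^2 - 4.67*y - 1.05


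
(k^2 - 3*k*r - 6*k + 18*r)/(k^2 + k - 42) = (k - 3*r)/(k + 7)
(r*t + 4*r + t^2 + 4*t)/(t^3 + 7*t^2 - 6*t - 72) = (r + t)/(t^2 + 3*t - 18)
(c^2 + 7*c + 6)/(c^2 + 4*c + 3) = (c + 6)/(c + 3)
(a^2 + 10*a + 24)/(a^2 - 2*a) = (a^2 + 10*a + 24)/(a*(a - 2))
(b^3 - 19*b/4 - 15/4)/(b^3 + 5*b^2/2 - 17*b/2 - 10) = (b + 3/2)/(b + 4)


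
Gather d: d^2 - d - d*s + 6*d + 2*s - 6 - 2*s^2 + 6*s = d^2 + d*(5 - s) - 2*s^2 + 8*s - 6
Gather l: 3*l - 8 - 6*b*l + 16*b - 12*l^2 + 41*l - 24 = 16*b - 12*l^2 + l*(44 - 6*b) - 32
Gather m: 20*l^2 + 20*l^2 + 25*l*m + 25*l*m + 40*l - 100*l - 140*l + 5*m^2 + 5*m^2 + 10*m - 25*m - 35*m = 40*l^2 - 200*l + 10*m^2 + m*(50*l - 50)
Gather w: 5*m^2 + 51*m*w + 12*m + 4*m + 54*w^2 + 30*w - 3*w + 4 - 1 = 5*m^2 + 16*m + 54*w^2 + w*(51*m + 27) + 3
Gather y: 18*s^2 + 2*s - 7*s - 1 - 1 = 18*s^2 - 5*s - 2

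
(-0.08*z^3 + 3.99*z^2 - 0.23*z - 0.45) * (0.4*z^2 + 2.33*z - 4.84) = -0.032*z^5 + 1.4096*z^4 + 9.5919*z^3 - 20.0275*z^2 + 0.0647*z + 2.178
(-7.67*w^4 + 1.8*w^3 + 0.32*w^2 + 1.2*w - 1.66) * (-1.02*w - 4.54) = 7.8234*w^5 + 32.9858*w^4 - 8.4984*w^3 - 2.6768*w^2 - 3.7548*w + 7.5364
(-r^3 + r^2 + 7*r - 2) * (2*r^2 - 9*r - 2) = -2*r^5 + 11*r^4 + 7*r^3 - 69*r^2 + 4*r + 4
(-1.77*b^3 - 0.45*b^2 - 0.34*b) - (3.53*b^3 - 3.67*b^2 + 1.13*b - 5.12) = -5.3*b^3 + 3.22*b^2 - 1.47*b + 5.12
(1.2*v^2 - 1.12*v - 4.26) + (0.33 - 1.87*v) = 1.2*v^2 - 2.99*v - 3.93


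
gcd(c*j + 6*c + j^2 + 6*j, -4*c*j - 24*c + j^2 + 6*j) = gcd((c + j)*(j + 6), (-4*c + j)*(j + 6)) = j + 6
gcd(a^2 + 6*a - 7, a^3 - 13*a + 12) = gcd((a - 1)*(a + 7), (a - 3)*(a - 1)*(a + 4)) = a - 1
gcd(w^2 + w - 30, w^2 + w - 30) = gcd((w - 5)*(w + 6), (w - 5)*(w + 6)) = w^2 + w - 30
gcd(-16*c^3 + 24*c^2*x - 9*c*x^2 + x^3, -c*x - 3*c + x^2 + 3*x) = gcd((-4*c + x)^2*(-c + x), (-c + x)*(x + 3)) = -c + x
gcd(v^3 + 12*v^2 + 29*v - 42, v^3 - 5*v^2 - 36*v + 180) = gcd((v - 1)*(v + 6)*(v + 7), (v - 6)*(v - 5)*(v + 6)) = v + 6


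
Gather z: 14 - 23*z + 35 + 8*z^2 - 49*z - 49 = 8*z^2 - 72*z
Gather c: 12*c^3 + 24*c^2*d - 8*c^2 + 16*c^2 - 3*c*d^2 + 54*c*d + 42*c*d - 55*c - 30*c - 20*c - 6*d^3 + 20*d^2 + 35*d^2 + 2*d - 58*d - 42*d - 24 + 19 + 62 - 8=12*c^3 + c^2*(24*d + 8) + c*(-3*d^2 + 96*d - 105) - 6*d^3 + 55*d^2 - 98*d + 49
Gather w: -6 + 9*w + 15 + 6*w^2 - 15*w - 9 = 6*w^2 - 6*w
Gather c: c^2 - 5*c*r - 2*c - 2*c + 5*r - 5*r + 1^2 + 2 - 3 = c^2 + c*(-5*r - 4)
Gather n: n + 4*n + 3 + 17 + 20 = 5*n + 40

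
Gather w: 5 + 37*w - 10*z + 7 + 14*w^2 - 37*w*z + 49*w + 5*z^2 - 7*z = 14*w^2 + w*(86 - 37*z) + 5*z^2 - 17*z + 12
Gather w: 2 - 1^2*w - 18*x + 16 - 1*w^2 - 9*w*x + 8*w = -w^2 + w*(7 - 9*x) - 18*x + 18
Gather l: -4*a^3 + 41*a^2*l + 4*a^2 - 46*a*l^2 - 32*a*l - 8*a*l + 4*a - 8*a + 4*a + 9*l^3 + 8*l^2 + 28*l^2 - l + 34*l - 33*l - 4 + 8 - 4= -4*a^3 + 4*a^2 + 9*l^3 + l^2*(36 - 46*a) + l*(41*a^2 - 40*a)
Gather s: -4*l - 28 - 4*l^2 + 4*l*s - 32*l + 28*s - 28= -4*l^2 - 36*l + s*(4*l + 28) - 56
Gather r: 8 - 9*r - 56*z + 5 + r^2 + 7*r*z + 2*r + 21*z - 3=r^2 + r*(7*z - 7) - 35*z + 10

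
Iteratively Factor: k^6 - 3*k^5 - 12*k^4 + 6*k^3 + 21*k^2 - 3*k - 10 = (k + 1)*(k^5 - 4*k^4 - 8*k^3 + 14*k^2 + 7*k - 10) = (k - 5)*(k + 1)*(k^4 + k^3 - 3*k^2 - k + 2) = (k - 5)*(k - 1)*(k + 1)*(k^3 + 2*k^2 - k - 2) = (k - 5)*(k - 1)*(k + 1)*(k + 2)*(k^2 - 1) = (k - 5)*(k - 1)^2*(k + 1)*(k + 2)*(k + 1)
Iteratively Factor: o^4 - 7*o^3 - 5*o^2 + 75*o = (o)*(o^3 - 7*o^2 - 5*o + 75) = o*(o + 3)*(o^2 - 10*o + 25) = o*(o - 5)*(o + 3)*(o - 5)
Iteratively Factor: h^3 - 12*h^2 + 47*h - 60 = (h - 4)*(h^2 - 8*h + 15) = (h - 4)*(h - 3)*(h - 5)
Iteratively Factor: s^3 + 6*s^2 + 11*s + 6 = (s + 2)*(s^2 + 4*s + 3) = (s + 1)*(s + 2)*(s + 3)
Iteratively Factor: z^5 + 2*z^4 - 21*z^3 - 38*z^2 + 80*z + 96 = (z + 4)*(z^4 - 2*z^3 - 13*z^2 + 14*z + 24) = (z + 3)*(z + 4)*(z^3 - 5*z^2 + 2*z + 8) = (z + 1)*(z + 3)*(z + 4)*(z^2 - 6*z + 8) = (z - 4)*(z + 1)*(z + 3)*(z + 4)*(z - 2)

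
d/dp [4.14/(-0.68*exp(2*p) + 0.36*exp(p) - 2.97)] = (5.6304*exp(p) - 1.4904)*exp(p)/(0.68*exp(2*p) - 0.36*exp(p) + 2.97)^2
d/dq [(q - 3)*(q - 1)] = 2*q - 4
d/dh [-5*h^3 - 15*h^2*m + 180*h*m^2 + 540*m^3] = -15*h^2 - 30*h*m + 180*m^2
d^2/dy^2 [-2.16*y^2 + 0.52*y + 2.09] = -4.32000000000000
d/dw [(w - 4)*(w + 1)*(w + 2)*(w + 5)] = 4*w^3 + 12*w^2 - 30*w - 58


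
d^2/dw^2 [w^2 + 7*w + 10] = 2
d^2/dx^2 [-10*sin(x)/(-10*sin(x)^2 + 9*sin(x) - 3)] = 10*(-100*sin(x)^5 - 90*sin(x)^4 + 380*sin(x)^3 - 27*sin(x)^2 - 189*sin(x) + 54)/(10*sin(x)^2 - 9*sin(x) + 3)^3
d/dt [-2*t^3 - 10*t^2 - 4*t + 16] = -6*t^2 - 20*t - 4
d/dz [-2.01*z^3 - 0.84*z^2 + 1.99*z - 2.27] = -6.03*z^2 - 1.68*z + 1.99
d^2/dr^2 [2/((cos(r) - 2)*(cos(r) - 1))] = 2*(-4*sin(r)^4 + 3*sin(r)^2 - 69*cos(r)/4 + 9*cos(3*r)/4 + 15)/((cos(r) - 2)^3*(cos(r) - 1)^3)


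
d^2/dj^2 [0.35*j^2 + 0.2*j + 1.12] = 0.700000000000000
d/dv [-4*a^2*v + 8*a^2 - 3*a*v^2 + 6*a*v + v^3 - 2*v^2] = -4*a^2 - 6*a*v + 6*a + 3*v^2 - 4*v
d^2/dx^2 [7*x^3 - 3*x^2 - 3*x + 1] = 42*x - 6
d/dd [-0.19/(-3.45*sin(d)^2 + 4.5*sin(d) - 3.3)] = (0.855 - 1.311*sin(d))*cos(d)/(3.45*sin(d)^2 - 4.5*sin(d) + 3.3)^2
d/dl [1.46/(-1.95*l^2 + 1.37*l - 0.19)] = (5.694*l - 2.0002)/(1.95*l^2 - 1.37*l + 0.19)^2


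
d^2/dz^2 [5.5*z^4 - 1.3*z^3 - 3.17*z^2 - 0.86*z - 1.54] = 66.0*z^2 - 7.8*z - 6.34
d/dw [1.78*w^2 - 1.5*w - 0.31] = 3.56*w - 1.5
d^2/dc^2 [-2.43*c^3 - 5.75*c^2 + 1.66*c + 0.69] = -14.58*c - 11.5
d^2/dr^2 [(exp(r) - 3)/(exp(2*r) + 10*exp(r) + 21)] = (exp(4*r) - 22*exp(3*r) - 216*exp(2*r) - 258*exp(r) + 1071)*exp(r)/(exp(6*r) + 30*exp(5*r) + 363*exp(4*r) + 2260*exp(3*r) + 7623*exp(2*r) + 13230*exp(r) + 9261)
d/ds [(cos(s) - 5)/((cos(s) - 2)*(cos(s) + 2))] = (cos(s)^2 - 10*cos(s) + 4)*sin(s)/((cos(s) - 2)^2*(cos(s) + 2)^2)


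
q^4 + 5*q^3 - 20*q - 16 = (q - 2)*(q + 1)*(q + 2)*(q + 4)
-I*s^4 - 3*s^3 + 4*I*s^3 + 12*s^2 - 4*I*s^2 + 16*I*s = s*(s - 4)*(s - 4*I)*(-I*s + 1)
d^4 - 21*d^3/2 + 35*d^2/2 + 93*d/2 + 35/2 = (d - 7)*(d - 5)*(d + 1/2)*(d + 1)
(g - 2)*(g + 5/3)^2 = g^3 + 4*g^2/3 - 35*g/9 - 50/9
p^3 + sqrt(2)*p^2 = p^2*(p + sqrt(2))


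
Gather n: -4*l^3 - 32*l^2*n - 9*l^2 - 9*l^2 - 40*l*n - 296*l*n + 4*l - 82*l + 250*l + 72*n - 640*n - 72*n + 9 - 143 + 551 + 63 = -4*l^3 - 18*l^2 + 172*l + n*(-32*l^2 - 336*l - 640) + 480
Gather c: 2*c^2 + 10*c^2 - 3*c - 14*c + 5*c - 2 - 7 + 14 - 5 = 12*c^2 - 12*c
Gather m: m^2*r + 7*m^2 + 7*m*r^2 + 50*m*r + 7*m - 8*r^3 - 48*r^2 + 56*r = m^2*(r + 7) + m*(7*r^2 + 50*r + 7) - 8*r^3 - 48*r^2 + 56*r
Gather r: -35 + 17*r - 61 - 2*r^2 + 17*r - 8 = -2*r^2 + 34*r - 104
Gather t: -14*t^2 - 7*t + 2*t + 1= -14*t^2 - 5*t + 1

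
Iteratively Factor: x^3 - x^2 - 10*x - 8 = (x + 2)*(x^2 - 3*x - 4) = (x - 4)*(x + 2)*(x + 1)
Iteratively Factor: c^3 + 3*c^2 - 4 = (c + 2)*(c^2 + c - 2) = (c + 2)^2*(c - 1)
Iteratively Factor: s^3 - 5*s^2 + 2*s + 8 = (s - 4)*(s^2 - s - 2) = (s - 4)*(s + 1)*(s - 2)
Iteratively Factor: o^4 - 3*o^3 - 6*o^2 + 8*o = (o + 2)*(o^3 - 5*o^2 + 4*o) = (o - 4)*(o + 2)*(o^2 - o) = (o - 4)*(o - 1)*(o + 2)*(o)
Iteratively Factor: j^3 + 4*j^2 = (j + 4)*(j^2) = j*(j + 4)*(j)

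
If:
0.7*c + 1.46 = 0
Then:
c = -2.09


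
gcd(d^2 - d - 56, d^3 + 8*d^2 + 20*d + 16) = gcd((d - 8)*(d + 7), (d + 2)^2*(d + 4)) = 1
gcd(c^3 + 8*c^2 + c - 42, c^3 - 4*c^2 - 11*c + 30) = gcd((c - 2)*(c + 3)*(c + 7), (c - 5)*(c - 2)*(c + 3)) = c^2 + c - 6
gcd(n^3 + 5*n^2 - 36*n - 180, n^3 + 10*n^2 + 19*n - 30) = n^2 + 11*n + 30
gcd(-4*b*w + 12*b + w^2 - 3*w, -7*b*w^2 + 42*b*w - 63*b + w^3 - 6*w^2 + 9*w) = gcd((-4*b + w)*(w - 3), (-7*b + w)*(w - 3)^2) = w - 3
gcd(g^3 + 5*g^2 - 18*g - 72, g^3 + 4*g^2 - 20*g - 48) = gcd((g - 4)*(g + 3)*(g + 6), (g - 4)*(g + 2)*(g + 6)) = g^2 + 2*g - 24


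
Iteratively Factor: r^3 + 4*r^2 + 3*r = (r + 3)*(r^2 + r) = r*(r + 3)*(r + 1)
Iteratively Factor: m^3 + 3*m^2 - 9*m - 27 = (m + 3)*(m^2 - 9) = (m + 3)^2*(m - 3)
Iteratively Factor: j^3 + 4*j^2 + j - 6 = (j + 3)*(j^2 + j - 2) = (j - 1)*(j + 3)*(j + 2)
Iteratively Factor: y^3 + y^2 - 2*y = (y)*(y^2 + y - 2) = y*(y - 1)*(y + 2)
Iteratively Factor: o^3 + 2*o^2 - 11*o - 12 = (o + 4)*(o^2 - 2*o - 3) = (o - 3)*(o + 4)*(o + 1)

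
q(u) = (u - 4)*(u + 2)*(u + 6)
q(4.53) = 36.44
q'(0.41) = -16.22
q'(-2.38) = -22.05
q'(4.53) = 77.80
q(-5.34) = 20.59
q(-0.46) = -38.05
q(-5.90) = 3.86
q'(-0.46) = -23.05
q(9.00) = 825.00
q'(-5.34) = 22.83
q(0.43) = -55.78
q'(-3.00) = -17.00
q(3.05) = -43.42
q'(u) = (u - 4)*(u + 2) + (u - 4)*(u + 6) + (u + 2)*(u + 6)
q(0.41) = -55.46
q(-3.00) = 21.00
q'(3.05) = 32.31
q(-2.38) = 8.78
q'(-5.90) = 37.23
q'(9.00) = 295.00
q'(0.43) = -16.01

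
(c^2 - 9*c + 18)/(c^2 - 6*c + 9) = (c - 6)/(c - 3)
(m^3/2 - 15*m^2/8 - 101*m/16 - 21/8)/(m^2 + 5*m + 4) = (8*m^3 - 30*m^2 - 101*m - 42)/(16*(m^2 + 5*m + 4))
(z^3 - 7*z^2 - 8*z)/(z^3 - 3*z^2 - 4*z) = (z - 8)/(z - 4)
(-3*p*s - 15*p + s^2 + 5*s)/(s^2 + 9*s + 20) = (-3*p + s)/(s + 4)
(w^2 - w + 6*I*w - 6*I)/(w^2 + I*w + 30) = (w - 1)/(w - 5*I)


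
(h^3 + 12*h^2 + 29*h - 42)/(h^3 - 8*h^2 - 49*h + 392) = (h^2 + 5*h - 6)/(h^2 - 15*h + 56)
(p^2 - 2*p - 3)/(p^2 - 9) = (p + 1)/(p + 3)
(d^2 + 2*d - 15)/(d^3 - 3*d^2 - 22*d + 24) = (d^2 + 2*d - 15)/(d^3 - 3*d^2 - 22*d + 24)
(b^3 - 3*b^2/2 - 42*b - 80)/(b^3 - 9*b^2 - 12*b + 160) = (b + 5/2)/(b - 5)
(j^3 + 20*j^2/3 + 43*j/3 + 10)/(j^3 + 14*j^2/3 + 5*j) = (j + 2)/j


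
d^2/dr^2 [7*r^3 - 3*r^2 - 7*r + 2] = 42*r - 6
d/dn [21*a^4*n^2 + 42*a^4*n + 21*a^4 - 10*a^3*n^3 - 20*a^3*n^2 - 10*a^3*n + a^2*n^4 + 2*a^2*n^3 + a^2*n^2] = 2*a^2*(21*a^2*n + 21*a^2 - 15*a*n^2 - 20*a*n - 5*a + 2*n^3 + 3*n^2 + n)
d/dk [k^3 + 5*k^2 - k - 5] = 3*k^2 + 10*k - 1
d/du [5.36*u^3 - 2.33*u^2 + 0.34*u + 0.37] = 16.08*u^2 - 4.66*u + 0.34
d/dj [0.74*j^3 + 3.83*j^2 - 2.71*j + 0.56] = 2.22*j^2 + 7.66*j - 2.71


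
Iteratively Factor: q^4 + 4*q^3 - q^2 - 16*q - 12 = (q + 3)*(q^3 + q^2 - 4*q - 4) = (q + 1)*(q + 3)*(q^2 - 4) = (q - 2)*(q + 1)*(q + 3)*(q + 2)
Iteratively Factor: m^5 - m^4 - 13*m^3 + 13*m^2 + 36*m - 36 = (m - 3)*(m^4 + 2*m^3 - 7*m^2 - 8*m + 12) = (m - 3)*(m - 1)*(m^3 + 3*m^2 - 4*m - 12) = (m - 3)*(m - 2)*(m - 1)*(m^2 + 5*m + 6) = (m - 3)*(m - 2)*(m - 1)*(m + 2)*(m + 3)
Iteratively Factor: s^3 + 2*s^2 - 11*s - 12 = (s + 1)*(s^2 + s - 12) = (s - 3)*(s + 1)*(s + 4)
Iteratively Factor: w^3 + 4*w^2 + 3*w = (w + 3)*(w^2 + w) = (w + 1)*(w + 3)*(w)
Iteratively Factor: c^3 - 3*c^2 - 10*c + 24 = (c - 4)*(c^2 + c - 6) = (c - 4)*(c + 3)*(c - 2)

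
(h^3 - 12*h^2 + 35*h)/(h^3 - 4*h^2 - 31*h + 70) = h*(h - 5)/(h^2 + 3*h - 10)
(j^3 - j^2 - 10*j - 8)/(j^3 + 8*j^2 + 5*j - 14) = (j^2 - 3*j - 4)/(j^2 + 6*j - 7)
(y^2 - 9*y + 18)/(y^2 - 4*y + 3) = (y - 6)/(y - 1)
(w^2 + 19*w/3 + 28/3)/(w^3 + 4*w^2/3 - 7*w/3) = (w + 4)/(w*(w - 1))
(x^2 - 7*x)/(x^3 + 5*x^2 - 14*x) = (x - 7)/(x^2 + 5*x - 14)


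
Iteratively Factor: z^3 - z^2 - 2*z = (z + 1)*(z^2 - 2*z) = (z - 2)*(z + 1)*(z)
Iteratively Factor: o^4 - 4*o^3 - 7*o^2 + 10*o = (o - 5)*(o^3 + o^2 - 2*o) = o*(o - 5)*(o^2 + o - 2) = o*(o - 5)*(o - 1)*(o + 2)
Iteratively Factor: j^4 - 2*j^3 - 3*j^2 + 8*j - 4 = (j - 1)*(j^3 - j^2 - 4*j + 4) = (j - 1)^2*(j^2 - 4) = (j - 2)*(j - 1)^2*(j + 2)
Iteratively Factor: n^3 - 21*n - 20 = (n + 4)*(n^2 - 4*n - 5) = (n - 5)*(n + 4)*(n + 1)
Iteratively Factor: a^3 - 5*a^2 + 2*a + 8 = (a - 2)*(a^2 - 3*a - 4) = (a - 2)*(a + 1)*(a - 4)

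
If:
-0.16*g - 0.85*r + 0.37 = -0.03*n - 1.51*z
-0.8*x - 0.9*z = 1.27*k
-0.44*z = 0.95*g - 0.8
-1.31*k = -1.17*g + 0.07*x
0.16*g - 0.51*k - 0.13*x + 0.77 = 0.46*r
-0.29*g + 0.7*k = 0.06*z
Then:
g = 0.06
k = 0.17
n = -36.93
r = 2.12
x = -2.17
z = 1.69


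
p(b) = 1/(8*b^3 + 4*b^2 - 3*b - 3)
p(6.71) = 0.00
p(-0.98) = -0.27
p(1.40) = 0.04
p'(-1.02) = -0.76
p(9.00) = 0.00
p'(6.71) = -0.00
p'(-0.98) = -0.87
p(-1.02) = -0.23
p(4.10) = 0.00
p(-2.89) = -0.01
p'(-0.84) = -1.25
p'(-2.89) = -0.01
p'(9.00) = 0.00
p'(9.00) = 0.00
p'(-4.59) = -0.00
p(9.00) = 0.00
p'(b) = (-24*b^2 - 8*b + 3)/(8*b^3 + 4*b^2 - 3*b - 3)^2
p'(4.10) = -0.00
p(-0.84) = -0.42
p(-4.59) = -0.00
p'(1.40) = -0.11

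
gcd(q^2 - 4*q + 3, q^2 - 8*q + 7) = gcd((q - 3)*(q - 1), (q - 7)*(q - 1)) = q - 1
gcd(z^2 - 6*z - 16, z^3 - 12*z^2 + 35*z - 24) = z - 8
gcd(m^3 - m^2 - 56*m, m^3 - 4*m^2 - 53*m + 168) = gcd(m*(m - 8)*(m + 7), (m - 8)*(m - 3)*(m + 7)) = m^2 - m - 56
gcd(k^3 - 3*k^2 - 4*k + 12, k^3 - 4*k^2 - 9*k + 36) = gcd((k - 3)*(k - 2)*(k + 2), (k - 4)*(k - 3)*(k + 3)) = k - 3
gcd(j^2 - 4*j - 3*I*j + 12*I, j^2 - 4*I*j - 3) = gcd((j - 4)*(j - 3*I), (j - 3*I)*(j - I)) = j - 3*I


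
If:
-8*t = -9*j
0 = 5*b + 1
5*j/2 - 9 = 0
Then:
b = -1/5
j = 18/5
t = 81/20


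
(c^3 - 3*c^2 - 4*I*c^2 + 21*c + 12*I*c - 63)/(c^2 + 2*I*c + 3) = (c^2 - c*(3 + 7*I) + 21*I)/(c - I)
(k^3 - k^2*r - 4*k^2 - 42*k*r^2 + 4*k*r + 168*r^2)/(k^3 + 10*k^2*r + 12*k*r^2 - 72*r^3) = (-k^2 + 7*k*r + 4*k - 28*r)/(-k^2 - 4*k*r + 12*r^2)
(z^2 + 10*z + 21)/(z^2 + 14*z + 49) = (z + 3)/(z + 7)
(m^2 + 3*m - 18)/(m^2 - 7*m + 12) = (m + 6)/(m - 4)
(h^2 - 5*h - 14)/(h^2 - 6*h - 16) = (h - 7)/(h - 8)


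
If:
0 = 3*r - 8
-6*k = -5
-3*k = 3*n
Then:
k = 5/6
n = -5/6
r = 8/3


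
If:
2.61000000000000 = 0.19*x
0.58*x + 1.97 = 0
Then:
No Solution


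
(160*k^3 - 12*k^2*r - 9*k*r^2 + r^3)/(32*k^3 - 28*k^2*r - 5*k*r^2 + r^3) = (-5*k + r)/(-k + r)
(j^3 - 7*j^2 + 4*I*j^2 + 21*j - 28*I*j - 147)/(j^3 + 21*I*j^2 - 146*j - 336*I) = (j^2 - j*(7 + 3*I) + 21*I)/(j^2 + 14*I*j - 48)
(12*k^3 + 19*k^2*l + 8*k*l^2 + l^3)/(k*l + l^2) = 12*k^2/l + 7*k + l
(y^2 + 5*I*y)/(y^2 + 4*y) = (y + 5*I)/(y + 4)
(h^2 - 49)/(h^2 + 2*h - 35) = (h - 7)/(h - 5)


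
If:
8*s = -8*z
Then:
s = -z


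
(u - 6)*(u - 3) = u^2 - 9*u + 18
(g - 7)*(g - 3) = g^2 - 10*g + 21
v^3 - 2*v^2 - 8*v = v*(v - 4)*(v + 2)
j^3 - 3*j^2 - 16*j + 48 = (j - 4)*(j - 3)*(j + 4)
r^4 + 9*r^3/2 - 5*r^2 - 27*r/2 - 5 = (r - 2)*(r + 1/2)*(r + 1)*(r + 5)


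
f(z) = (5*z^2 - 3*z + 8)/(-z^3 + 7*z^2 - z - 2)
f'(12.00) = 0.18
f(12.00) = -0.94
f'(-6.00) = 0.04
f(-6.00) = 0.44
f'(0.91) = -16.28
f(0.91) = 4.41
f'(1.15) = -4.05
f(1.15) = 2.43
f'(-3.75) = 0.10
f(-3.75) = 0.59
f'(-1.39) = 1.27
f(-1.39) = 1.40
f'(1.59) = -0.85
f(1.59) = 1.57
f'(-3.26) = 0.13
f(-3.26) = 0.64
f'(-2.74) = 0.20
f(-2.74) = 0.73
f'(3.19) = 0.29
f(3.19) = 1.47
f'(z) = (10*z - 3)/(-z^3 + 7*z^2 - z - 2) + (3*z^2 - 14*z + 1)*(5*z^2 - 3*z + 8)/(-z^3 + 7*z^2 - z - 2)^2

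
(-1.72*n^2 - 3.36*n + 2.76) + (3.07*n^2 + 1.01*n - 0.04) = 1.35*n^2 - 2.35*n + 2.72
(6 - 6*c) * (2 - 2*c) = 12*c^2 - 24*c + 12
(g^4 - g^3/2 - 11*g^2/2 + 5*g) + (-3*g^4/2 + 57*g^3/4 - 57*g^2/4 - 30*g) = -g^4/2 + 55*g^3/4 - 79*g^2/4 - 25*g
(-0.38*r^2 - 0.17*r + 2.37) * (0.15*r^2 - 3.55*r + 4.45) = -0.057*r^4 + 1.3235*r^3 - 0.732*r^2 - 9.17*r + 10.5465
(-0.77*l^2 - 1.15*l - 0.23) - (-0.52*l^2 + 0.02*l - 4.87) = -0.25*l^2 - 1.17*l + 4.64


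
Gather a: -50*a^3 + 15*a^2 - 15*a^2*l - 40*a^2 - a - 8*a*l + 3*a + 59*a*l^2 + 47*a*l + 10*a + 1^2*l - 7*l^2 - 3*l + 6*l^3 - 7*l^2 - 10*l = -50*a^3 + a^2*(-15*l - 25) + a*(59*l^2 + 39*l + 12) + 6*l^3 - 14*l^2 - 12*l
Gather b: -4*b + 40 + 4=44 - 4*b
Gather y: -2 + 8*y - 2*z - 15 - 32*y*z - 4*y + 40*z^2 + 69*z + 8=y*(4 - 32*z) + 40*z^2 + 67*z - 9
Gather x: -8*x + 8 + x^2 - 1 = x^2 - 8*x + 7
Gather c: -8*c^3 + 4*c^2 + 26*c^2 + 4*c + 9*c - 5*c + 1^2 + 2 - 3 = -8*c^3 + 30*c^2 + 8*c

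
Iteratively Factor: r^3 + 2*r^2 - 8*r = (r)*(r^2 + 2*r - 8) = r*(r + 4)*(r - 2)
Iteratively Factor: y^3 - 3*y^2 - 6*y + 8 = (y - 1)*(y^2 - 2*y - 8) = (y - 4)*(y - 1)*(y + 2)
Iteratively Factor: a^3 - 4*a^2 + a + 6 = (a - 2)*(a^2 - 2*a - 3) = (a - 3)*(a - 2)*(a + 1)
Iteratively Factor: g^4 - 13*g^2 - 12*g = (g)*(g^3 - 13*g - 12) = g*(g - 4)*(g^2 + 4*g + 3) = g*(g - 4)*(g + 3)*(g + 1)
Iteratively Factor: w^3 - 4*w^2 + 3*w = (w)*(w^2 - 4*w + 3) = w*(w - 3)*(w - 1)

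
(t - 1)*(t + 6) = t^2 + 5*t - 6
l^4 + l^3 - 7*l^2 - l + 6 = (l - 2)*(l - 1)*(l + 1)*(l + 3)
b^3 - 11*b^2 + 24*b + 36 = (b - 6)^2*(b + 1)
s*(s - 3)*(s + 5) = s^3 + 2*s^2 - 15*s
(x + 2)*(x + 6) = x^2 + 8*x + 12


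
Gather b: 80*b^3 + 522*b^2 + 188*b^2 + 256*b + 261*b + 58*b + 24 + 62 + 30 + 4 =80*b^3 + 710*b^2 + 575*b + 120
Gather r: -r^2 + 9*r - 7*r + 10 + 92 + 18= -r^2 + 2*r + 120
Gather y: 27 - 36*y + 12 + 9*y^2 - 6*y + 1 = 9*y^2 - 42*y + 40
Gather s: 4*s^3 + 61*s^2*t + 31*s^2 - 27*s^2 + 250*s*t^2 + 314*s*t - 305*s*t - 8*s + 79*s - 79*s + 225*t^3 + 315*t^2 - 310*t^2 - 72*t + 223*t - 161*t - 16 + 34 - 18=4*s^3 + s^2*(61*t + 4) + s*(250*t^2 + 9*t - 8) + 225*t^3 + 5*t^2 - 10*t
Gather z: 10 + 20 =30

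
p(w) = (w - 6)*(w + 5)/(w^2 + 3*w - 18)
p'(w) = (-2*w - 3)*(w - 6)*(w + 5)/(w^2 + 3*w - 18)^2 + (w - 6)/(w^2 + 3*w - 18) + (w + 5)/(w^2 + 3*w - 18) = 4*(w^2 + 6*w + 27)/(w^4 + 6*w^3 - 27*w^2 - 108*w + 324)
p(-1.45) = 1.31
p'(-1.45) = 0.20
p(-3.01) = 1.00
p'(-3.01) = 0.22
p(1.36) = 2.44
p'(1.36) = 1.02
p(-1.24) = 1.35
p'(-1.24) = 0.21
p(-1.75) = 1.25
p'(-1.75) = 0.19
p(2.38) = 5.14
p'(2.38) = 6.96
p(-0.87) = 1.43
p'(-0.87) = 0.23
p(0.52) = 1.87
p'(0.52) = 0.46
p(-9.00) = 1.67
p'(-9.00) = 0.17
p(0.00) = 1.67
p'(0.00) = 0.33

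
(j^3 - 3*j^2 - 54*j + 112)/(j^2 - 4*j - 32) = (j^2 + 5*j - 14)/(j + 4)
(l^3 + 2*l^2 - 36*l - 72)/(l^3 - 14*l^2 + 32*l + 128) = (l^2 - 36)/(l^2 - 16*l + 64)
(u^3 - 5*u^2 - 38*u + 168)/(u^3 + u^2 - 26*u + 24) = (u - 7)/(u - 1)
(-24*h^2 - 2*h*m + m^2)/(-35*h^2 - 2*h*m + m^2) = (24*h^2 + 2*h*m - m^2)/(35*h^2 + 2*h*m - m^2)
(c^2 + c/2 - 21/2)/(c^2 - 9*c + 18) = (c + 7/2)/(c - 6)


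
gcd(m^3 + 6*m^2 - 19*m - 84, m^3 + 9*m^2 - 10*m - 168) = m^2 + 3*m - 28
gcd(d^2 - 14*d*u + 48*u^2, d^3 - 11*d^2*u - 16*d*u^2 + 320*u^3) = -d + 8*u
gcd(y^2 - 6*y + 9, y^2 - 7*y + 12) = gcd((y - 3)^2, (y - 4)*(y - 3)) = y - 3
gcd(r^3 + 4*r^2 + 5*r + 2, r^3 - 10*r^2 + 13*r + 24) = r + 1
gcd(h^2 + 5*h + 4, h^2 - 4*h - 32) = h + 4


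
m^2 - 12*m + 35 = (m - 7)*(m - 5)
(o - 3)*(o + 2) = o^2 - o - 6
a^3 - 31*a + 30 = (a - 5)*(a - 1)*(a + 6)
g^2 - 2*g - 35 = (g - 7)*(g + 5)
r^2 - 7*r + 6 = (r - 6)*(r - 1)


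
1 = 1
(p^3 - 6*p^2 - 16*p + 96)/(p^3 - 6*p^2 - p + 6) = (p^2 - 16)/(p^2 - 1)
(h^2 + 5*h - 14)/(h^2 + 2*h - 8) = (h + 7)/(h + 4)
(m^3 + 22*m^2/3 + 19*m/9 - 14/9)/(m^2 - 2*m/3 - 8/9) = (3*m^2 + 20*m - 7)/(3*m - 4)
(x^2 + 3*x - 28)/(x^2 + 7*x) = (x - 4)/x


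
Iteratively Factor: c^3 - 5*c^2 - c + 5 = (c + 1)*(c^2 - 6*c + 5) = (c - 1)*(c + 1)*(c - 5)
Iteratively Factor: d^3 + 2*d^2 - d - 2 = (d + 1)*(d^2 + d - 2) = (d + 1)*(d + 2)*(d - 1)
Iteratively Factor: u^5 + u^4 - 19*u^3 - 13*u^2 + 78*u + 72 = (u + 4)*(u^4 - 3*u^3 - 7*u^2 + 15*u + 18) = (u + 1)*(u + 4)*(u^3 - 4*u^2 - 3*u + 18) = (u + 1)*(u + 2)*(u + 4)*(u^2 - 6*u + 9) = (u - 3)*(u + 1)*(u + 2)*(u + 4)*(u - 3)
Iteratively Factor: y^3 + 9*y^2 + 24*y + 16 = (y + 4)*(y^2 + 5*y + 4) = (y + 4)^2*(y + 1)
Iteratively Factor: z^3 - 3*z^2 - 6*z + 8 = (z + 2)*(z^2 - 5*z + 4) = (z - 1)*(z + 2)*(z - 4)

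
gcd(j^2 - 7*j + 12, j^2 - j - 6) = j - 3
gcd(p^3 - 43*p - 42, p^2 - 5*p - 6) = p + 1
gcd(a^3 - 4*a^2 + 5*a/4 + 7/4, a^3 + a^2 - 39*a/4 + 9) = 1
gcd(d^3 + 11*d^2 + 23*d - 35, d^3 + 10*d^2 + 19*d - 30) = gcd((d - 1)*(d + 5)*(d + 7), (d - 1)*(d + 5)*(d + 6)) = d^2 + 4*d - 5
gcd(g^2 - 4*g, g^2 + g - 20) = g - 4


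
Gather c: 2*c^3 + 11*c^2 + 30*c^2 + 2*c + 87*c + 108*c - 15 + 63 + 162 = 2*c^3 + 41*c^2 + 197*c + 210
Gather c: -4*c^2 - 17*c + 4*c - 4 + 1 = -4*c^2 - 13*c - 3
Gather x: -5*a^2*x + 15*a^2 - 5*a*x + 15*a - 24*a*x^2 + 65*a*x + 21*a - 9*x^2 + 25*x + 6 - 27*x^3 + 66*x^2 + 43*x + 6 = 15*a^2 + 36*a - 27*x^3 + x^2*(57 - 24*a) + x*(-5*a^2 + 60*a + 68) + 12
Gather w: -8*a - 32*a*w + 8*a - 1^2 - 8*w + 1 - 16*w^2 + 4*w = -16*w^2 + w*(-32*a - 4)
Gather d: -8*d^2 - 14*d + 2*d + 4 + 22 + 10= -8*d^2 - 12*d + 36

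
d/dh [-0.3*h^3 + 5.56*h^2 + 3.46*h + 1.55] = -0.9*h^2 + 11.12*h + 3.46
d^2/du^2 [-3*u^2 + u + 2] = -6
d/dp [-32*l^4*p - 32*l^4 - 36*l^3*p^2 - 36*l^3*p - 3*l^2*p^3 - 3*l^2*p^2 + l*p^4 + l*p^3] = l*(-32*l^3 - 72*l^2*p - 36*l^2 - 9*l*p^2 - 6*l*p + 4*p^3 + 3*p^2)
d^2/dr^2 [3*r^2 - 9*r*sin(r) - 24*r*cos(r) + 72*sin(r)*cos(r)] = 9*r*sin(r) + 24*r*cos(r) + 48*sin(r) - 144*sin(2*r) - 18*cos(r) + 6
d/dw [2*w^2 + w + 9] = 4*w + 1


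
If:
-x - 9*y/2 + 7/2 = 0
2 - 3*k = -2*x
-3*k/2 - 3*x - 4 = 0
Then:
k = -1/6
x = -5/4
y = 19/18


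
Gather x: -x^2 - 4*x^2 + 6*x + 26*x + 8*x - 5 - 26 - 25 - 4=-5*x^2 + 40*x - 60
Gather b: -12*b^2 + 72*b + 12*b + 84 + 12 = -12*b^2 + 84*b + 96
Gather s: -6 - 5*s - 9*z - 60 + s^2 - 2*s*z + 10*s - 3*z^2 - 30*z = s^2 + s*(5 - 2*z) - 3*z^2 - 39*z - 66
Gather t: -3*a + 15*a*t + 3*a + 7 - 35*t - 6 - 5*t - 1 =t*(15*a - 40)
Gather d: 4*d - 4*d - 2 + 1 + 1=0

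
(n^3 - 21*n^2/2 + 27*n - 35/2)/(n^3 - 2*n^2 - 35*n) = (2*n^2 - 7*n + 5)/(2*n*(n + 5))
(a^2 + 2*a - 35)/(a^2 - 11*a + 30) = (a + 7)/(a - 6)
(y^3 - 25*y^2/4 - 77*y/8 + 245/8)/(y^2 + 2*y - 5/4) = (4*y^2 - 35*y + 49)/(2*(2*y - 1))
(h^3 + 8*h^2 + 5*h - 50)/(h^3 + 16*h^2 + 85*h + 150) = (h - 2)/(h + 6)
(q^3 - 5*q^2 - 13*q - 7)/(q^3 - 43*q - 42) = (q + 1)/(q + 6)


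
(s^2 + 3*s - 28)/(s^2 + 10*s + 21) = (s - 4)/(s + 3)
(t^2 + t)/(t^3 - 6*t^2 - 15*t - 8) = t/(t^2 - 7*t - 8)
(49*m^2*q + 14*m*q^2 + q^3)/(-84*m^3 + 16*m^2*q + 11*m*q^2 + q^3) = q*(7*m + q)/(-12*m^2 + 4*m*q + q^2)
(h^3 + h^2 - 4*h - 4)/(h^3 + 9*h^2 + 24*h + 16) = (h^2 - 4)/(h^2 + 8*h + 16)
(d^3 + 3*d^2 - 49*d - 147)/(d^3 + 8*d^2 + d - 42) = (d - 7)/(d - 2)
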